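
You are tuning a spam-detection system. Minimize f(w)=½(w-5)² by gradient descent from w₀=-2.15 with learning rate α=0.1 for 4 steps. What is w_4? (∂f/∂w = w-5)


step 1: grad = -2.15-5 = -7.15; w = -2.15 - 0.1·(-7.15) = -1.435
step 2: grad = -1.435-5 = -6.435; w = -1.435 - 0.1·(-6.435) = -0.7915
step 3: grad = -0.7915-5 = -5.7915; w = -0.7915 - 0.1·(-5.7915) = -0.21235
step 4: grad = -0.21235-5 = -5.21235; w = -0.21235 - 0.1·(-5.21235) = 0.308885

0.308885


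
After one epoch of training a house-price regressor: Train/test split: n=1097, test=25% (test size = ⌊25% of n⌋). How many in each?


Test = ⌊1097·25/100⌋ = 274
Train = 1097 - 274 = 823

Train: 823, Test: 274


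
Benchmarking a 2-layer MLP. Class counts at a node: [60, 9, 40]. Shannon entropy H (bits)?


Probabilities: [60/109, 9/109, 40/109] ≈ [0.5505, 0.0826, 0.367]
H = -((60/109)·log₂(60/109) + (9/109)·log₂(9/109) + (40/109)·log₂(40/109))
  = 1.3019 bits

1.3019 bits


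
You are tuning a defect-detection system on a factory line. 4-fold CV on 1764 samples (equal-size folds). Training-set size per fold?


Fold size = 1764/4 = 441
Training per fold = 1764 - 441 = 1323

1323


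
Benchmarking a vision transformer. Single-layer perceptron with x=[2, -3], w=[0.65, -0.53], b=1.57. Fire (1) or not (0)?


z = (2)·(0.65) + (-3)·(-0.53) + 1.57
  = 4.46
step(z) = 1 (z≥0)

1


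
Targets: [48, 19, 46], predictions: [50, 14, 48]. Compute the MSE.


Squared errors: (48-50)²=4, (19-14)²=25, (46-48)²=4
Sum = 33
MSE = 33/3 = 11

11


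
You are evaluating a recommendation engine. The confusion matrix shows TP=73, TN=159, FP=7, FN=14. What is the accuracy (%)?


Accuracy = (TP+TN)/(TP+TN+FP+FN)
= (73+159)/(253)
= 232/253 = 91.7%

91.7%


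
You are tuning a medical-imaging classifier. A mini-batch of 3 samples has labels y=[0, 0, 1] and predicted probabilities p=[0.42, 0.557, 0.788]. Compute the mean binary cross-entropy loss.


L[0] = -ln(1-0.42) = -ln(0.58) = 0.5447
L[1] = -ln(1-0.557) = -ln(0.443) = 0.8142
L[2] = -ln(0.788) = 0.2383
mean = (0.5447 + 0.8142 + 0.2383)/3 = 0.5324

0.5324


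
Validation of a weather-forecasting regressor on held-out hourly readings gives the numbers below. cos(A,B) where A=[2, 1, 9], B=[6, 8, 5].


A·B = 2·6 + 1·8 + 9·5 = 65
‖A‖ = √86 = 9.2736, ‖B‖ = √125 = 11.1803
cos = 65/(√86·√125) = 65/√10750 = 0.6269

0.6269


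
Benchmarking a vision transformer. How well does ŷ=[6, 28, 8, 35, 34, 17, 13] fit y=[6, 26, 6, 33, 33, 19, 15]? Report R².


ȳ = 19.7143
SS_res = Σ(y-ŷ)² = 21
SS_tot = Σ(y-ȳ)² = 791.43
R² = 1 - SS_res/SS_tot = 1 - 0.0265 = 0.9735

0.9735


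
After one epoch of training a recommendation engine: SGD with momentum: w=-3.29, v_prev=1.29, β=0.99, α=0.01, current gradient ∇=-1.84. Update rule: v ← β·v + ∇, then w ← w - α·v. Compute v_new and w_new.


v_new = 0.99·1.29 - 1.84 = 1.2771 - 1.84 = -0.5629
w_new = -3.29 - 0.01·-0.5629 = -3.29 + 0.005629 = -3.284371

v_new=-0.5629, w_new=-3.284371


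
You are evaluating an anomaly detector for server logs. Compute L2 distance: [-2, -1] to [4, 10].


d = √((-2-4)² + (-1-10)²)
  = √(36 + 121)
  = √157 = 12.53

12.53


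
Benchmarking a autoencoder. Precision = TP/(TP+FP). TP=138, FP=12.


Precision = TP/(TP+FP)
= 138/(138+12)
= 138/150 = 92.0%

92.0%


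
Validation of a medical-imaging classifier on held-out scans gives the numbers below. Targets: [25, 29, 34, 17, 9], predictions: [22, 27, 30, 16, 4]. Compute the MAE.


Absolute errors: |25-22|=3, |29-27|=2, |34-30|=4, |17-16|=1, |9-4|=5
Sum = 15
MAE = 15/5 = 3

3


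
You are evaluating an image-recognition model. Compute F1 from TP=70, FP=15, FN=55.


Precision = 70/85 = 0.8235
Recall = 70/125 = 0.56
F1 = 2·P·R/(P+R) = 2·TP/(2·TP+FP+FN) = 140/(140+15+55) = 140/210 = 0.6667

0.6667


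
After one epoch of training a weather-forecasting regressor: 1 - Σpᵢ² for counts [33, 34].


Probabilities: [33/67, 34/67] ≈ [0.4925, 0.5075]
Σpᵢ² = (1089 + 1156)/67² = 2245/4489
Gini = 1 - Σpᵢ² = 1 - 2245/4489 = 0.4999

0.4999


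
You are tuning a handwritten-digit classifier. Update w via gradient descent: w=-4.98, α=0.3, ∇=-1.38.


w_new = w - α·∇
= -4.98 - 0.3·-1.38
= -4.98 + 0.414
= -4.566

-4.566


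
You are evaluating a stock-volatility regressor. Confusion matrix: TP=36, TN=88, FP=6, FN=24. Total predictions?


Total = TP + TN + FP + FN
= 36 + 88 + 6 + 24
= 154
(Predicted positive: 42, predicted negative: 112)

154


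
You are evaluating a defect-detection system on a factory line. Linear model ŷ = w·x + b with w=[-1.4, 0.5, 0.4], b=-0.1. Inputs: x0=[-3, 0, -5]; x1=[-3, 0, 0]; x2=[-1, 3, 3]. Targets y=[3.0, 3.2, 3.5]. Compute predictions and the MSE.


ŷ0 = (-1.4)·(-3) + (0.5)·(0) + (0.4)·(-5) - 0.1 = 2.1
ŷ1 = (-1.4)·(-3) + (0.5)·(0) + (0.4)·(0) - 0.1 = 4.1
ŷ2 = (-1.4)·(-1) + (0.5)·(3) + (0.4)·(3) - 0.1 = 4.0
errors² = [0.81, 0.81, 0.25]
MSE = 1.8700/3 = 0.6233

0.6233


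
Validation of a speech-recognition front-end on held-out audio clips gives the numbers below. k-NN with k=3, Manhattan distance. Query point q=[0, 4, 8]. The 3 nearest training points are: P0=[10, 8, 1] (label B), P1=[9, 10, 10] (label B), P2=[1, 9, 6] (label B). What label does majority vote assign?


d(q,P0) = 21  (label B)
d(q,P1) = 17  (label B)
d(q,P2) = 8  (label B)
Votes: A=0, B=3
Majority → B

B


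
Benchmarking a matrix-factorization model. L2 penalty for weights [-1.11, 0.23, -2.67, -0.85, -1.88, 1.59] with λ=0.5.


‖w‖₂² = (-1.11)² + (0.23)² + (-2.67)² + (-0.85)² + (-1.88)² + (1.59)²
     = 1.2321 + 0.0529 + 7.1289 + 0.7225 + 3.5344 + 2.5281
     = 15.1989
λ·‖w‖₂² = 0.5·15.1989 = 7.59945

7.59945


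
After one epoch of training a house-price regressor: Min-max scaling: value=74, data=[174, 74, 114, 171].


min=74, max=174
(74-74)/(174-74) = 0/100 = 0.0

0.0


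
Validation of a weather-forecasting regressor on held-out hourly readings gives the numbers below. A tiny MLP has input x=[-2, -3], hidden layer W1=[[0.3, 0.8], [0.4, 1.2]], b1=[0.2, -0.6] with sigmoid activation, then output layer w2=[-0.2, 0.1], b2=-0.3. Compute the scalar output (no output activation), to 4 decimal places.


z1[0] = (0.3)·(-2) + (0.8)·(-3) + 0.2 = -2.8
z1[1] = (0.4)·(-2) + (1.2)·(-3) - 0.6 = -5.0
h = sigmoid(z1) = [0.0573, 0.0067]
output = (-0.2)·(0.0573) + (0.1)·(0.0067) - 0.3 = -0.3108

-0.3108


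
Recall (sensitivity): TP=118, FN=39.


Recall = TP/(TP+FN)
= 118/(118+39)
= 118/157 = 75.16%

75.16%


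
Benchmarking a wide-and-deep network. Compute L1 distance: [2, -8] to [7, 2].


d = |2-7| + |-8-2|
  = 5 + 10
  = 15

15


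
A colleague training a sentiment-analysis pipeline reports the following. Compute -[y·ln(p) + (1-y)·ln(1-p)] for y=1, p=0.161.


BCE = -[y·ln(p) + (1-y)·ln(1-p)]
= -1·ln(0.161) - 0
= -ln(0.161) = 1.8264

1.8264


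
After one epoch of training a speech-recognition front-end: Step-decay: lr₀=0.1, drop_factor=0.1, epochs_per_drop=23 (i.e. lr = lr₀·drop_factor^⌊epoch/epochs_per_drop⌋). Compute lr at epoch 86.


n_drops = ⌊86/23⌋ = 3
lr = 0.1·0.1^3 = 0.1·0.001 = 0.0001

0.0001


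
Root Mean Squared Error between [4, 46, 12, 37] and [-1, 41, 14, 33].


MSE = 70/4 = 17.5
RMSE = √(70/4) = 4.1833

4.1833


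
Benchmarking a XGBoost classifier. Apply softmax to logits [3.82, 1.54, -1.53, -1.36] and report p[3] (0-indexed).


Exponentials: e^3.82=45.6042, e^1.54=4.6646, e^-1.53=0.2165, e^-1.36=0.2567
Sum = 50.742
Softmax = [0.8987, 0.0919, 0.0043, 0.0051]
p[3] = 0.2567/50.742 = 0.0051

0.0051


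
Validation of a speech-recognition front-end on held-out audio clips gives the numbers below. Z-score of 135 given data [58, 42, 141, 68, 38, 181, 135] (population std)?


μ = 94.7143, σ = 52.4642
z = (135 - 94.7143)/52.4642 = 0.7679

0.7679


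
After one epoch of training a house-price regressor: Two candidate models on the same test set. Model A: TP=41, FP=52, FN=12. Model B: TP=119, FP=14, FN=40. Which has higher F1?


Model A: P=41/93=0.4409, R=41/53=0.7736, F1=2PR/(P+R)=2TP/(2TP+FP+FN)=82/146=0.5616
Model B: P=119/133=0.8947, R=119/159=0.7484, F1=2PR/(P+R)=2TP/(2TP+FP+FN)=238/292=0.8151
0.5616 < 0.8151 → Model B

Model B


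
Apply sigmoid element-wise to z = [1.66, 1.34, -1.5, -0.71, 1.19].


σ(1.66) = 1/(1+e^-1.66) = 0.8402
σ(1.34) = 1/(1+e^-1.34) = 0.7925
σ(-1.5) = 1/(1+e^1.5) = 0.1824
σ(-0.71) = 1/(1+e^0.71) = 0.3296
σ(1.19) = 1/(1+e^-1.19) = 0.7667
result = [0.8402, 0.7925, 0.1824, 0.3296, 0.7667]

[0.8402, 0.7925, 0.1824, 0.3296, 0.7667]


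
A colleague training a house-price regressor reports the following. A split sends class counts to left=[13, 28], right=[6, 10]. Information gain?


Parent = [19, 38], H_parent = 0.9183
H_left = 0.9012 (n=41), H_right = 0.9544 (n=16)
H_children = (41/57)·0.9012 + (16/57)·0.9544 = 0.9161
IG = 0.9183 - 0.9161 = 0.0022

0.0022


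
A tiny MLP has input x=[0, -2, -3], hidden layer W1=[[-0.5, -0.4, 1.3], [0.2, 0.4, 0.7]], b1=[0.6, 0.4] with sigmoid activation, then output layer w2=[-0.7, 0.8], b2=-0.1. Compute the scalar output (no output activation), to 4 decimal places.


z1[0] = (-0.5)·(0) + (-0.4)·(-2) + (1.3)·(-3) + 0.6 = -2.5
z1[1] = (0.2)·(0) + (0.4)·(-2) + (0.7)·(-3) + 0.4 = -2.5
h = sigmoid(z1) = [0.0759, 0.0759]
output = (-0.7)·(0.0759) + (0.8)·(0.0759) - 0.1 = -0.0924

-0.0924


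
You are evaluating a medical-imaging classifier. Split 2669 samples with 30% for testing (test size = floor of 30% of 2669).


Test = ⌊2669·30/100⌋ = 800
Train = 2669 - 800 = 1869

Train: 1869, Test: 800


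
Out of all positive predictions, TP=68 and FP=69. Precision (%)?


Precision = TP/(TP+FP)
= 68/(68+69)
= 68/137 = 49.64%

49.64%


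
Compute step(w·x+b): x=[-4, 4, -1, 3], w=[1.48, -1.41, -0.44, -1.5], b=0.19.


z = (-4)·(1.48) + (4)·(-1.41) + (-1)·(-0.44) + (3)·(-1.5) + 0.19
  = -15.43
step(z) = 0 (z<0)

0


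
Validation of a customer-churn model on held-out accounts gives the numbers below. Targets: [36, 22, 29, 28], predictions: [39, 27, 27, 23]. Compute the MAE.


Absolute errors: |36-39|=3, |22-27|=5, |29-27|=2, |28-23|=5
Sum = 15
MAE = 15/4 = 15/4

15/4


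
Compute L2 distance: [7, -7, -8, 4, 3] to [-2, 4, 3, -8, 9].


d = √((7+ 2)² + (-7-4)² + (-8-3)² + (4+ 8)² + (3-9)²)
  = √(81 + 121 + 121 + 144 + 36)
  = √503 = 22.4277

22.4277


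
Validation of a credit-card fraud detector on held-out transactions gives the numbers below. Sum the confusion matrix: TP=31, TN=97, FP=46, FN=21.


Total = TP + TN + FP + FN
= 31 + 97 + 46 + 21
= 195
(Predicted positive: 77, predicted negative: 118)

195


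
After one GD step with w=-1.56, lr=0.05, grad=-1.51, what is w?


w_new = w - α·∇
= -1.56 - 0.05·-1.51
= -1.56 + 0.0755
= -1.4845

-1.4845


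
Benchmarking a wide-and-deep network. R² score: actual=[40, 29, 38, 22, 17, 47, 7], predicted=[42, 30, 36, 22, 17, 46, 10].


ȳ = 28.5714
SS_res = Σ(y-ŷ)² = 19
SS_tot = Σ(y-ȳ)² = 1201.71
R² = 1 - SS_res/SS_tot = 1 - 0.0158 = 0.9842

0.9842


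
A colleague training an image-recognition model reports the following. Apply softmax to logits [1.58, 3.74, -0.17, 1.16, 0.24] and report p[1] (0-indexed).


Exponentials: e^1.58=4.855, e^3.74=42.098, e^-0.17=0.8437, e^1.16=3.1899, e^0.24=1.2712
Sum = 52.2578
Softmax = [0.0929, 0.8056, 0.0161, 0.061, 0.0243]
p[1] = 42.098/52.2578 = 0.8056

0.8056


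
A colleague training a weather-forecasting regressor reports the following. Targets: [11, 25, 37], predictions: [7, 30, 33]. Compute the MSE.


Squared errors: (11-7)²=16, (25-30)²=25, (37-33)²=16
Sum = 57
MSE = 57/3 = 19

19


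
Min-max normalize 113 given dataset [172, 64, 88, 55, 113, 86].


min=55, max=172
(113-55)/(172-55) = 58/117 = 0.4957

0.4957


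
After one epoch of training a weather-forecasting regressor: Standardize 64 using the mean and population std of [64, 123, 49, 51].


μ = 71.75, σ = 30.1444
z = (64 - 71.75)/30.1444 = -0.2571

-0.2571


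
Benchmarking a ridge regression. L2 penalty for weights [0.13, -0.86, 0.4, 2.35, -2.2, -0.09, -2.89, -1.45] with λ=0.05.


‖w‖₂² = (0.13)² + (-0.86)² + (0.4)² + (2.35)² + (-2.2)² + (-0.09)² + (-2.89)² + (-1.45)²
     = 0.0169 + 0.7396 + 0.16 + 5.5225 + 4.84 + 0.0081 + 8.3521 + 2.1025
     = 21.7417
λ·‖w‖₂² = 0.05·21.7417 = 1.087085

1.087085


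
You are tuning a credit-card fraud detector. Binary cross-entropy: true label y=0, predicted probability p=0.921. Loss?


BCE = -[y·ln(p) + (1-y)·ln(1-p)]
= -0 - 1·ln(1-0.921)
= -ln(0.079) = 2.5383

2.5383


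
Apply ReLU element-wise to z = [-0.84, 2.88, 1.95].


ReLU(-0.84) = max(0, -0.84) = 0.0
ReLU(2.88) = max(0, 2.88) = 2.88
ReLU(1.95) = max(0, 1.95) = 1.95
result = [0.0, 2.88, 1.95]

[0.0, 2.88, 1.95]


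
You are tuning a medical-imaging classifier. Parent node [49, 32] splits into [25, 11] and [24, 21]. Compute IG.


Parent = [49, 32], H_parent = 0.968
H_left = 0.888 (n=36), H_right = 0.9968 (n=45)
H_children = (36/81)·0.888 + (45/81)·0.9968 = 0.9484
IG = 0.968 - 0.9484 = 0.0196

0.0196


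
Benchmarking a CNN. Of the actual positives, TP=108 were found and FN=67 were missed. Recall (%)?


Recall = TP/(TP+FN)
= 108/(108+67)
= 108/175 = 61.71%

61.71%


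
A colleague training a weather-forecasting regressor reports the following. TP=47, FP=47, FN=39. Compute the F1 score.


Precision = 47/94 = 0.5
Recall = 47/86 = 0.5465
F1 = 2·P·R/(P+R) = 2·TP/(2·TP+FP+FN) = 94/(94+47+39) = 94/180 = 0.5222

0.5222


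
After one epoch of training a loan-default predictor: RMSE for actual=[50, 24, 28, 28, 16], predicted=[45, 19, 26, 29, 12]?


MSE = 71/5 = 14.2
RMSE = √(71/5) = 3.7683

3.7683


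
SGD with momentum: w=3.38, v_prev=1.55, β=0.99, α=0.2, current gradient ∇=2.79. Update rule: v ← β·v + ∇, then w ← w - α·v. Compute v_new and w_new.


v_new = 0.99·1.55 + 2.79 = 1.5345 + 2.79 = 4.3245
w_new = 3.38 - 0.2·4.3245 = 3.38 - 0.8649 = 2.5151

v_new=4.3245, w_new=2.5151


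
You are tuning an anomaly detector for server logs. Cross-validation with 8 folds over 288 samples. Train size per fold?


Fold size = 288/8 = 36
Training per fold = 288 - 36 = 252

252


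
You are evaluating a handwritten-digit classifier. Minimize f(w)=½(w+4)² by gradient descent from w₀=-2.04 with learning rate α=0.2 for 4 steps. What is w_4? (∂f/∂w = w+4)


step 1: grad = -2.04+4 = 1.96; w = -2.04 - 0.2·(1.96) = -2.432
step 2: grad = -2.432+4 = 1.568; w = -2.432 - 0.2·(1.568) = -2.7456
step 3: grad = -2.7456+4 = 1.2544; w = -2.7456 - 0.2·(1.2544) = -2.99648
step 4: grad = -2.99648+4 = 1.00352; w = -2.99648 - 0.2·(1.00352) = -3.197184

-3.197184


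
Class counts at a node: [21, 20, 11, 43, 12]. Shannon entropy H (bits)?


Probabilities: [21/107, 20/107, 11/107, 43/107, 12/107] ≈ [0.1963, 0.1869, 0.1028, 0.4019, 0.1121]
H = -((21/107)·log₂(21/107) + (20/107)·log₂(20/107) + (11/107)·log₂(11/107) + (43/107)·log₂(43/107) + (12/107)·log₂(12/107))
  = 2.1332 bits

2.1332 bits


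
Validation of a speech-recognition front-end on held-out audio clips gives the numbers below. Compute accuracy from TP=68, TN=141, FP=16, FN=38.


Accuracy = (TP+TN)/(TP+TN+FP+FN)
= (68+141)/(263)
= 209/263 = 79.47%

79.47%


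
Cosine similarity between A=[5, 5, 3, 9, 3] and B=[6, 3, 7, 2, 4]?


A·B = 5·6 + 5·3 + 3·7 + 9·2 + 3·4 = 96
‖A‖ = √149 = 12.2066, ‖B‖ = √114 = 10.6771
cos = 96/(√149·√114) = 96/√16986 = 0.7366

0.7366


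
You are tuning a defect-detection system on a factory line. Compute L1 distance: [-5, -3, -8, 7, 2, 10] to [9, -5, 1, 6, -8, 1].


d = |-5-9| + |-3+ 5| + |-8-1| + |7-6| + |2+ 8| + |10-1|
  = 14 + 2 + 9 + 1 + 10 + 9
  = 45

45


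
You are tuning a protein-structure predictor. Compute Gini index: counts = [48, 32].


Probabilities: [48/80, 32/80] ≈ [0.6, 0.4]
Σpᵢ² = (2304 + 1024)/80² = 3328/6400
Gini = 1 - Σpᵢ² = 1 - 3328/6400 = 0.48

0.48


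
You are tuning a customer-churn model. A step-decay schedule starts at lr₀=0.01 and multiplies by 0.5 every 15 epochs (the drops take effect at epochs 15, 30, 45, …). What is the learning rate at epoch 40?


n_drops = ⌊40/15⌋ = 2
lr = 0.01·0.5^2 = 0.01·0.25 = 0.0025

0.0025


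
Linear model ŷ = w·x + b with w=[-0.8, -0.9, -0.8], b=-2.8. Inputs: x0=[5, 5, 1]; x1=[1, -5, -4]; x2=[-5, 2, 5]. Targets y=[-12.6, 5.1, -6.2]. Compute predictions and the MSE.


ŷ0 = (-0.8)·(5) + (-0.9)·(5) + (-0.8)·(1) - 2.8 = -12.1
ŷ1 = (-0.8)·(1) + (-0.9)·(-5) + (-0.8)·(-4) - 2.8 = 4.1
ŷ2 = (-0.8)·(-5) + (-0.9)·(2) + (-0.8)·(5) - 2.8 = -4.6
errors² = [0.25, 1.0, 2.56]
MSE = 3.8100/3 = 1.27

1.27


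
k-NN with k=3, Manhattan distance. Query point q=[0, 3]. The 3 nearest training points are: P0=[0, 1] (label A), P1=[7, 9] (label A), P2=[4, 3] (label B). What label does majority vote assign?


d(q,P0) = 2  (label A)
d(q,P1) = 13  (label A)
d(q,P2) = 4  (label B)
Votes: A=2, B=1
Majority → A

A


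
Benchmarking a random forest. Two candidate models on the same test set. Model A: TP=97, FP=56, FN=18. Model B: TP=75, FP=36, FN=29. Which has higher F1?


Model A: P=97/153=0.634, R=97/115=0.8435, F1=2PR/(P+R)=2TP/(2TP+FP+FN)=194/268=0.7239
Model B: P=75/111=0.6757, R=75/104=0.7212, F1=2PR/(P+R)=2TP/(2TP+FP+FN)=150/215=0.6977
0.7239 > 0.6977 → Model A

Model A


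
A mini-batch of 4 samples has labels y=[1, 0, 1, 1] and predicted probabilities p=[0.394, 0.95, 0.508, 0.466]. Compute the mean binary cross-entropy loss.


L[0] = -ln(0.394) = 0.9314
L[1] = -ln(1-0.95) = -ln(0.05) = 2.9957
L[2] = -ln(0.508) = 0.6773
L[3] = -ln(0.466) = 0.7636
mean = (0.9314 + 2.9957 + 0.6773 + 0.7636)/4 = 1.342

1.342


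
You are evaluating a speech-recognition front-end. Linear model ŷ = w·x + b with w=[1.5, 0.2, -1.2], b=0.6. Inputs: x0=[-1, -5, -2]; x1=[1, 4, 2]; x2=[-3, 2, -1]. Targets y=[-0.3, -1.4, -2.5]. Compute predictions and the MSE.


ŷ0 = (1.5)·(-1) + (0.2)·(-5) + (-1.2)·(-2) + 0.6 = 0.5
ŷ1 = (1.5)·(1) + (0.2)·(4) + (-1.2)·(2) + 0.6 = 0.5
ŷ2 = (1.5)·(-3) + (0.2)·(2) + (-1.2)·(-1) + 0.6 = -2.3
errors² = [0.64, 3.61, 0.04]
MSE = 4.2900/3 = 1.43

1.43


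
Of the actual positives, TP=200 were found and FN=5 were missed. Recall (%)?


Recall = TP/(TP+FN)
= 200/(200+5)
= 200/205 = 97.56%

97.56%


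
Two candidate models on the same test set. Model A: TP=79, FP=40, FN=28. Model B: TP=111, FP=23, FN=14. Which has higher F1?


Model A: P=79/119=0.6639, R=79/107=0.7383, F1=2PR/(P+R)=2TP/(2TP+FP+FN)=158/226=0.6991
Model B: P=111/134=0.8284, R=111/125=0.888, F1=2PR/(P+R)=2TP/(2TP+FP+FN)=222/259=0.8571
0.6991 < 0.8571 → Model B

Model B


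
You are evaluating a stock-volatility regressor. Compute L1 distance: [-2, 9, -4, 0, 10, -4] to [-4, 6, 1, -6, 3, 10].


d = |-2+ 4| + |9-6| + |-4-1| + |0+ 6| + |10-3| + |-4-10|
  = 2 + 3 + 5 + 6 + 7 + 14
  = 37

37


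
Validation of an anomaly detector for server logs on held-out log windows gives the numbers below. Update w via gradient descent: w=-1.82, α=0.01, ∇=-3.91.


w_new = w - α·∇
= -1.82 - 0.01·-3.91
= -1.82 + 0.0391
= -1.7809

-1.7809


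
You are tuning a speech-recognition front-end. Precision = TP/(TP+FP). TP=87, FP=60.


Precision = TP/(TP+FP)
= 87/(87+60)
= 87/147 = 59.18%

59.18%


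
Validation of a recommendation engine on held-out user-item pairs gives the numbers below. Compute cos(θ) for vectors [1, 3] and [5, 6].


A·B = 1·5 + 3·6 = 23
‖A‖ = √10 = 3.1623, ‖B‖ = √61 = 7.8102
cos = 23/(√10·√61) = 23/√610 = 0.9312

0.9312


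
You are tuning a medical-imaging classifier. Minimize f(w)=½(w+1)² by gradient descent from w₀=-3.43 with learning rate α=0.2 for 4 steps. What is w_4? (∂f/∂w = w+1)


step 1: grad = -3.43+1 = -2.43; w = -3.43 - 0.2·(-2.43) = -2.944
step 2: grad = -2.944+1 = -1.944; w = -2.944 - 0.2·(-1.944) = -2.5552
step 3: grad = -2.5552+1 = -1.5552; w = -2.5552 - 0.2·(-1.5552) = -2.24416
step 4: grad = -2.24416+1 = -1.24416; w = -2.24416 - 0.2·(-1.24416) = -1.995328

-1.995328


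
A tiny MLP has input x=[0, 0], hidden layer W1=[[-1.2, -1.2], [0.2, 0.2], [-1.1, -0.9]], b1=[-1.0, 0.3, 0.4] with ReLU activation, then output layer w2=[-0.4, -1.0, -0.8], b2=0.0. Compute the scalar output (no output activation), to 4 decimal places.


z1[0] = (-1.2)·(0) + (-1.2)·(0) - 1.0 = -1.0
z1[1] = (0.2)·(0) + (0.2)·(0) + 0.3 = 0.3
z1[2] = (-1.1)·(0) + (-0.9)·(0) + 0.4 = 0.4
h = ReLU(z1) = [0.0, 0.3, 0.4]
output = (-0.4)·(0.0) + (-1.0)·(0.3) + (-0.8)·(0.4) + 0.0 = -0.62

-0.62


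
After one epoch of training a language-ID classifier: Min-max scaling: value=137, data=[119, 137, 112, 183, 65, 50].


min=50, max=183
(137-50)/(183-50) = 87/133 = 0.6541

0.6541


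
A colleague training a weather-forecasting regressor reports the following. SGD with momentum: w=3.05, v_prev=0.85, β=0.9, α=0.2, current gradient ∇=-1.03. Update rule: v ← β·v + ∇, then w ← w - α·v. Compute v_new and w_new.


v_new = 0.9·0.85 - 1.03 = 0.765 - 1.03 = -0.265
w_new = 3.05 - 0.2·-0.265 = 3.05 + 0.053 = 3.103

v_new=-0.265, w_new=3.103


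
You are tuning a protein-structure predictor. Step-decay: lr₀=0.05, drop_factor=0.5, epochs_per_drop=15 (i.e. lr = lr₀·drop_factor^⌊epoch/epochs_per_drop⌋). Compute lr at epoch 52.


n_drops = ⌊52/15⌋ = 3
lr = 0.05·0.5^3 = 0.05·0.125 = 0.00625

0.00625


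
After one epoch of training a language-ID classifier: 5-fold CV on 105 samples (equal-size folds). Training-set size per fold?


Fold size = 105/5 = 21
Training per fold = 105 - 21 = 84

84


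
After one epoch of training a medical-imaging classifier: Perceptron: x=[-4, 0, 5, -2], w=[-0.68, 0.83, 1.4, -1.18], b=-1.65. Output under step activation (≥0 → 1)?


z = (-4)·(-0.68) + (0)·(0.83) + (5)·(1.4) + (-2)·(-1.18) - 1.65
  = 10.43
step(z) = 1 (z≥0)

1


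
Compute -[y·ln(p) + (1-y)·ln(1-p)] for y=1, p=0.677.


BCE = -[y·ln(p) + (1-y)·ln(1-p)]
= -1·ln(0.677) - 0
= -ln(0.677) = 0.3901

0.3901


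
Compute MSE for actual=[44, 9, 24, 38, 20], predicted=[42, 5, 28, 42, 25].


Squared errors: (44-42)²=4, (9-5)²=16, (24-28)²=16, (38-42)²=16, (20-25)²=25
Sum = 77
MSE = 77/5 = 77/5

77/5


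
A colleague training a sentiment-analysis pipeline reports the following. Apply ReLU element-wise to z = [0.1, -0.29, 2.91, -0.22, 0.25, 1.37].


ReLU(0.1) = max(0, 0.1) = 0.1
ReLU(-0.29) = max(0, -0.29) = 0.0
ReLU(2.91) = max(0, 2.91) = 2.91
ReLU(-0.22) = max(0, -0.22) = 0.0
ReLU(0.25) = max(0, 0.25) = 0.25
ReLU(1.37) = max(0, 1.37) = 1.37
result = [0.1, 0.0, 2.91, 0.0, 0.25, 1.37]

[0.1, 0.0, 2.91, 0.0, 0.25, 1.37]


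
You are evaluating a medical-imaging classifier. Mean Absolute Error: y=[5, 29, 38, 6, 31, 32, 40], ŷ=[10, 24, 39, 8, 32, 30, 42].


Absolute errors: |5-10|=5, |29-24|=5, |38-39|=1, |6-8|=2, |31-32|=1, |32-30|=2, |40-42|=2
Sum = 18
MAE = 18/7 = 18/7

18/7


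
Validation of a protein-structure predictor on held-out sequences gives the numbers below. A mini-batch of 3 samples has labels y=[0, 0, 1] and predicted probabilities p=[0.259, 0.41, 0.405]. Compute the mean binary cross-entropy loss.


L[0] = -ln(1-0.259) = -ln(0.741) = 0.2998
L[1] = -ln(1-0.41) = -ln(0.59) = 0.5276
L[2] = -ln(0.405) = 0.9039
mean = (0.2998 + 0.5276 + 0.9039)/3 = 0.5771

0.5771


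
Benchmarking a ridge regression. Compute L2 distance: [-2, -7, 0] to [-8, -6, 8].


d = √((-2+ 8)² + (-7+ 6)² + (0-8)²)
  = √(36 + 1 + 64)
  = √101 = 10.0499

10.0499


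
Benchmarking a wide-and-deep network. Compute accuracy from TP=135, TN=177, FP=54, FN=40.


Accuracy = (TP+TN)/(TP+TN+FP+FN)
= (135+177)/(406)
= 312/406 = 76.85%

76.85%


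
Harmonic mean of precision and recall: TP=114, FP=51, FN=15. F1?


Precision = 114/165 = 0.6909
Recall = 114/129 = 0.8837
F1 = 2·P·R/(P+R) = 2·TP/(2·TP+FP+FN) = 228/(228+51+15) = 228/294 = 0.7755

0.7755


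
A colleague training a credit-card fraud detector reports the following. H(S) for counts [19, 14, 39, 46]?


Probabilities: [19/118, 14/118, 39/118, 46/118] ≈ [0.161, 0.1186, 0.3305, 0.3898]
H = -((19/118)·log₂(19/118) + (14/118)·log₂(14/118) + (39/118)·log₂(39/118) + (46/118)·log₂(46/118))
  = 1.8468 bits

1.8468 bits


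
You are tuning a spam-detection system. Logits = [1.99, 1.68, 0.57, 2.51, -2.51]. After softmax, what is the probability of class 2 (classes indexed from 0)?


Exponentials: e^1.99=7.3155, e^1.68=5.3656, e^0.57=1.7683, e^2.51=12.3049, e^-2.51=0.0813
Sum = 26.8356
Softmax = [0.2726, 0.1999, 0.0659, 0.4585, 0.003]
p[2] = 1.7683/26.8356 = 0.0659

0.0659


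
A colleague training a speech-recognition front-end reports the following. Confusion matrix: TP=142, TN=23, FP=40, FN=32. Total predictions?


Total = TP + TN + FP + FN
= 142 + 23 + 40 + 32
= 237
(Predicted positive: 182, predicted negative: 55)

237


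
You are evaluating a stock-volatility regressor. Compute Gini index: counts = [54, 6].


Probabilities: [54/60, 6/60] ≈ [0.9, 0.1]
Σpᵢ² = (2916 + 36)/60² = 2952/3600
Gini = 1 - Σpᵢ² = 1 - 2952/3600 = 0.18

0.18


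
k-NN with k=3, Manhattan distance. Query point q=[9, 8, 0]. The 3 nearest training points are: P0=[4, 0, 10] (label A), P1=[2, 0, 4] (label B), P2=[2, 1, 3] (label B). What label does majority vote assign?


d(q,P0) = 23  (label A)
d(q,P1) = 19  (label B)
d(q,P2) = 17  (label B)
Votes: A=1, B=2
Majority → B

B


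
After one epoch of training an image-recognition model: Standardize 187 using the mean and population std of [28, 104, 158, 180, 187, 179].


μ = 139.3333, σ = 56.9961
z = (187 - 139.3333)/56.9961 = 0.8363

0.8363


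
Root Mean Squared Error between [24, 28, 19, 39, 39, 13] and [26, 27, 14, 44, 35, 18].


MSE = 96/6 = 16
RMSE = √(96/6) = 4.0

4.0


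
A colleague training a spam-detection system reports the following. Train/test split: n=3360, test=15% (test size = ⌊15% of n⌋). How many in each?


Test = ⌊3360·15/100⌋ = 504
Train = 3360 - 504 = 2856

Train: 2856, Test: 504


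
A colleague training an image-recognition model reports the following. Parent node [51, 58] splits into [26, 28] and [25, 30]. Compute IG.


Parent = [51, 58], H_parent = 0.997
H_left = 0.999 (n=54), H_right = 0.994 (n=55)
H_children = (54/109)·0.999 + (55/109)·0.994 = 0.9965
IG = 0.997 - 0.9965 = 0.0005

0.0005


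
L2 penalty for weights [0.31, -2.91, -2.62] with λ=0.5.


‖w‖₂² = (0.31)² + (-2.91)² + (-2.62)²
     = 0.0961 + 8.4681 + 6.8644
     = 15.4286
λ·‖w‖₂² = 0.5·15.4286 = 7.7143

7.7143


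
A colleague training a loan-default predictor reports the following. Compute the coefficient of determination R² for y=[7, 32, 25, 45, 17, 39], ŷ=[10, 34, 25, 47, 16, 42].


ȳ = 27.5
SS_res = Σ(y-ŷ)² = 27
SS_tot = Σ(y-ȳ)² = 995.5
R² = 1 - SS_res/SS_tot = 1 - 0.0271 = 0.9729

0.9729


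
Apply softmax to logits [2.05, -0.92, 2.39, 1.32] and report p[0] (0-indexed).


Exponentials: e^2.05=7.7679, e^-0.92=0.3985, e^2.39=10.9135, e^1.32=3.7434
Sum = 22.8233
Softmax = [0.3403, 0.0175, 0.4782, 0.164]
p[0] = 7.7679/22.8233 = 0.3403

0.3403


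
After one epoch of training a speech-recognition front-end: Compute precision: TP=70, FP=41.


Precision = TP/(TP+FP)
= 70/(70+41)
= 70/111 = 63.06%

63.06%


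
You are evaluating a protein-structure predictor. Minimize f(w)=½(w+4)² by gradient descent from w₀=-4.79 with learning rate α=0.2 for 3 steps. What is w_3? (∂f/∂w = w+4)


step 1: grad = -4.79+4 = -0.79; w = -4.79 - 0.2·(-0.79) = -4.632
step 2: grad = -4.632+4 = -0.632; w = -4.632 - 0.2·(-0.632) = -4.5056
step 3: grad = -4.5056+4 = -0.5056; w = -4.5056 - 0.2·(-0.5056) = -4.40448

-4.40448


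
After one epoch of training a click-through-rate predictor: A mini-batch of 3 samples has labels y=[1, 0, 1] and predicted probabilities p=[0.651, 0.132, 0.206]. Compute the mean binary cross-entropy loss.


L[0] = -ln(0.651) = 0.4292
L[1] = -ln(1-0.132) = -ln(0.868) = 0.1416
L[2] = -ln(0.206) = 1.5799
mean = (0.4292 + 0.1416 + 1.5799)/3 = 0.7169

0.7169


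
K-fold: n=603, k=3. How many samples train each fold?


Fold size = 603/3 = 201
Training per fold = 603 - 201 = 402

402


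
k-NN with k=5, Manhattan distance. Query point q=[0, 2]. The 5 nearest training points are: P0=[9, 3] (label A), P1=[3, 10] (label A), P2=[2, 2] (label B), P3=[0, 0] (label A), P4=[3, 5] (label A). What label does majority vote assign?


d(q,P0) = 10  (label A)
d(q,P1) = 11  (label A)
d(q,P2) = 2  (label B)
d(q,P3) = 2  (label A)
d(q,P4) = 6  (label A)
Votes: A=4, B=1
Majority → A

A


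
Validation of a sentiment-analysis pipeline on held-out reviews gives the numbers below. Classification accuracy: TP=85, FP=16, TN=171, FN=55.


Accuracy = (TP+TN)/(TP+TN+FP+FN)
= (85+171)/(327)
= 256/327 = 78.29%

78.29%


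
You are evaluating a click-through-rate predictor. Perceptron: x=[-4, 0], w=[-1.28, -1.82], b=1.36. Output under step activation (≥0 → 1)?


z = (-4)·(-1.28) + (0)·(-1.82) + 1.36
  = 6.48
step(z) = 1 (z≥0)

1


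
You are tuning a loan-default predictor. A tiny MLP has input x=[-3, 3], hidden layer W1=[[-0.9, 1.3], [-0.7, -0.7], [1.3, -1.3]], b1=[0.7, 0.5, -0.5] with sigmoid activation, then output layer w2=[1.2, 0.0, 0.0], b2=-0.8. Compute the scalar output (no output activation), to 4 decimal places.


z1[0] = (-0.9)·(-3) + (1.3)·(3) + 0.7 = 7.3
z1[1] = (-0.7)·(-3) + (-0.7)·(3) + 0.5 = 0.5
z1[2] = (1.3)·(-3) + (-1.3)·(3) - 0.5 = -8.3
h = sigmoid(z1) = [0.9993, 0.6225, 0.0002]
output = (1.2)·(0.9993) + (0.0)·(0.6225) + (0.0)·(0.0002) - 0.8 = 0.3992

0.3992


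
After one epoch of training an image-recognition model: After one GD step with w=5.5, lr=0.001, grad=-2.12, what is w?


w_new = w - α·∇
= 5.5 - 0.001·-2.12
= 5.5 + 0.00212
= 5.50212

5.50212


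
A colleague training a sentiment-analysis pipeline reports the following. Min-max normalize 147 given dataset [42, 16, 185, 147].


min=16, max=185
(147-16)/(185-16) = 131/169 = 0.7751

0.7751


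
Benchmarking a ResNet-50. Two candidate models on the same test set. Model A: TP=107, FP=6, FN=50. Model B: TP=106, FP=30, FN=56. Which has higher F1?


Model A: P=107/113=0.9469, R=107/157=0.6815, F1=2PR/(P+R)=2TP/(2TP+FP+FN)=214/270=0.7926
Model B: P=106/136=0.7794, R=106/162=0.6543, F1=2PR/(P+R)=2TP/(2TP+FP+FN)=212/298=0.7114
0.7926 > 0.7114 → Model A

Model A


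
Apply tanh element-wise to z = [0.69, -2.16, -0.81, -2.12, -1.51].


tanh(0.69) = 0.598
tanh(-2.16) = -0.9737
tanh(-0.81) = -0.6696
tanh(-2.12) = -0.9716
tanh(-1.51) = -0.9069
result = [0.598, -0.9737, -0.6696, -0.9716, -0.9069]

[0.598, -0.9737, -0.6696, -0.9716, -0.9069]


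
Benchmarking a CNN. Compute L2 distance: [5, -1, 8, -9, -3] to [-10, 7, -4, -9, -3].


d = √((5+ 10)² + (-1-7)² + (8+ 4)² + (-9+ 9)² + (-3+ 3)²)
  = √(225 + 64 + 144 + 0 + 0)
  = √433 = 20.8087

20.8087


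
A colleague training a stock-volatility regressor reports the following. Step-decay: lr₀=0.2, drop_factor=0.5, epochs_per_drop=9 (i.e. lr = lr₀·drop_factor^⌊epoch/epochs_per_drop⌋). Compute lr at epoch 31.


n_drops = ⌊31/9⌋ = 3
lr = 0.2·0.5^3 = 0.2·0.125 = 0.025

0.025


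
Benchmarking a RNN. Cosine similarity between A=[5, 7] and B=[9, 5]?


A·B = 5·9 + 7·5 = 80
‖A‖ = √74 = 8.6023, ‖B‖ = √106 = 10.2956
cos = 80/(√74·√106) = 80/√7844 = 0.9033

0.9033


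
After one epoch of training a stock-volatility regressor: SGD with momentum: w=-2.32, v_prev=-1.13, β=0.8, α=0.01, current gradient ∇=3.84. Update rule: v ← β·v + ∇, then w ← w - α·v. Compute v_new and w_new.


v_new = 0.8·-1.13 + 3.84 = -0.904 + 3.84 = 2.936
w_new = -2.32 - 0.01·2.936 = -2.32 - 0.02936 = -2.34936

v_new=2.936, w_new=-2.34936


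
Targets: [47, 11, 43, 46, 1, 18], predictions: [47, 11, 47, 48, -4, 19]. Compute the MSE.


Squared errors: (47-47)²=0, (11-11)²=0, (43-47)²=16, (46-48)²=4, (1+ 4)²=25, (18-19)²=1
Sum = 46
MSE = 46/6 = 23/3

23/3


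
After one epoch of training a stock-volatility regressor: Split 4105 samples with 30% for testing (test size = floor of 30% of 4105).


Test = ⌊4105·30/100⌋ = 1231
Train = 4105 - 1231 = 2874

Train: 2874, Test: 1231


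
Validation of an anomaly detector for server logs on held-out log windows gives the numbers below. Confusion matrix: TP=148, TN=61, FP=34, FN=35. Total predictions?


Total = TP + TN + FP + FN
= 148 + 61 + 34 + 35
= 278
(Predicted positive: 182, predicted negative: 96)

278


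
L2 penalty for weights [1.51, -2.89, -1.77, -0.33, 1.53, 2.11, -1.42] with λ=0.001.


‖w‖₂² = (1.51)² + (-2.89)² + (-1.77)² + (-0.33)² + (1.53)² + (2.11)² + (-1.42)²
     = 2.2801 + 8.3521 + 3.1329 + 0.1089 + 2.3409 + 4.4521 + 2.0164
     = 22.6834
λ·‖w‖₂² = 0.001·22.6834 = 0.022683

0.022683


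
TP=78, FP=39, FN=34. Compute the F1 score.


Precision = 78/117 = 0.6667
Recall = 78/112 = 0.6964
F1 = 2·P·R/(P+R) = 2·TP/(2·TP+FP+FN) = 156/(156+39+34) = 156/229 = 0.6812

0.6812


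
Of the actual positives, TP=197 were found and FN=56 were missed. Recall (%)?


Recall = TP/(TP+FN)
= 197/(197+56)
= 197/253 = 77.87%

77.87%


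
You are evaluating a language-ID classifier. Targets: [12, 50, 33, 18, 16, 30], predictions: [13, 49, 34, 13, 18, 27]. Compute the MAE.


Absolute errors: |12-13|=1, |50-49|=1, |33-34|=1, |18-13|=5, |16-18|=2, |30-27|=3
Sum = 13
MAE = 13/6 = 13/6

13/6


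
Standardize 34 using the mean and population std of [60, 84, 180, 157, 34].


μ = 103, σ = 56.2423
z = (34 - 103)/56.2423 = -1.2268

-1.2268


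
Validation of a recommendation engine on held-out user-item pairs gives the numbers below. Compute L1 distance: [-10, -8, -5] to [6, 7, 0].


d = |-10-6| + |-8-7| + |-5-0|
  = 16 + 15 + 5
  = 36

36


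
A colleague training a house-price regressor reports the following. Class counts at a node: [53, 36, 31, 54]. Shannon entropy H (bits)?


Probabilities: [53/174, 36/174, 31/174, 54/174] ≈ [0.3046, 0.2069, 0.1782, 0.3103]
H = -((53/174)·log₂(53/174) + (36/174)·log₂(36/174) + (31/174)·log₂(31/174) + (54/174)·log₂(54/174))
  = 1.9599 bits

1.9599 bits


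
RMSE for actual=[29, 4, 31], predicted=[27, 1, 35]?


MSE = 29/3 = 9.6667
RMSE = √(29/3) = 3.1091

3.1091


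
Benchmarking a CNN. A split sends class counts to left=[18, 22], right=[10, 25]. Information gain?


Parent = [28, 47], H_parent = 0.9532
H_left = 0.9928 (n=40), H_right = 0.8631 (n=35)
H_children = (40/75)·0.9928 + (35/75)·0.8631 = 0.9323
IG = 0.9532 - 0.9323 = 0.0209

0.0209


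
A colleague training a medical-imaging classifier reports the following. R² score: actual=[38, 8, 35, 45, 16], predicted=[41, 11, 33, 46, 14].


ȳ = 28.4
SS_res = Σ(y-ŷ)² = 27
SS_tot = Σ(y-ȳ)² = 981.2
R² = 1 - SS_res/SS_tot = 1 - 0.0275 = 0.9725

0.9725


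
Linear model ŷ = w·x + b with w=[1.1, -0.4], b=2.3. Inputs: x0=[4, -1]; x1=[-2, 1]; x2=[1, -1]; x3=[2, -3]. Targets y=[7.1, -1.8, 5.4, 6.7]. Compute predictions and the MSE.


ŷ0 = (1.1)·(4) + (-0.4)·(-1) + 2.3 = 7.1
ŷ1 = (1.1)·(-2) + (-0.4)·(1) + 2.3 = -0.3
ŷ2 = (1.1)·(1) + (-0.4)·(-1) + 2.3 = 3.8
ŷ3 = (1.1)·(2) + (-0.4)·(-3) + 2.3 = 5.7
errors² = [0.0, 2.25, 2.56, 1.0]
MSE = 5.8100/4 = 1.4525

1.4525


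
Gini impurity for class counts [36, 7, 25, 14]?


Probabilities: [36/82, 7/82, 25/82, 14/82] ≈ [0.439, 0.0854, 0.3049, 0.1707]
Σpᵢ² = (1296 + 49 + 625 + 196)/82² = 2166/6724
Gini = 1 - Σpᵢ² = 1 - 2166/6724 = 0.6779

0.6779


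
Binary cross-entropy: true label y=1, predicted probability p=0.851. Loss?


BCE = -[y·ln(p) + (1-y)·ln(1-p)]
= -1·ln(0.851) - 0
= -ln(0.851) = 0.1613

0.1613


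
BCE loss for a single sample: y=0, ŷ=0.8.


BCE = -[y·ln(p) + (1-y)·ln(1-p)]
= -0 - 1·ln(1-0.8)
= -ln(0.2) = 1.6094

1.6094


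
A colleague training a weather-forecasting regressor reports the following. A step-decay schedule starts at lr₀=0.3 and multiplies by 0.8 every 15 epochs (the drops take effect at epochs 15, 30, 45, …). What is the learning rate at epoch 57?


n_drops = ⌊57/15⌋ = 3
lr = 0.3·0.8^3 = 0.3·0.512 = 0.1536

0.1536


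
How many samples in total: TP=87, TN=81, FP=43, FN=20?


Total = TP + TN + FP + FN
= 87 + 81 + 43 + 20
= 231
(Predicted positive: 130, predicted negative: 101)

231


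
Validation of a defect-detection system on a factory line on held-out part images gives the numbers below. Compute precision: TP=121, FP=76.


Precision = TP/(TP+FP)
= 121/(121+76)
= 121/197 = 61.42%

61.42%


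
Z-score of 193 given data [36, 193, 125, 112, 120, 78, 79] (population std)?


μ = 106.1429, σ = 45.6303
z = (193 - 106.1429)/45.6303 = 1.9035

1.9035


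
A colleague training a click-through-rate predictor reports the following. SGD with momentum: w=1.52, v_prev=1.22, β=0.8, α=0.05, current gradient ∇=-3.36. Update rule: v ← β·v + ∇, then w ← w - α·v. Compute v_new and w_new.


v_new = 0.8·1.22 - 3.36 = 0.976 - 3.36 = -2.384
w_new = 1.52 - 0.05·-2.384 = 1.52 + 0.1192 = 1.6392

v_new=-2.384, w_new=1.6392


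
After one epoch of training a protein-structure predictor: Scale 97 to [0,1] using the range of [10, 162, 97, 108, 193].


min=10, max=193
(97-10)/(193-10) = 87/183 = 0.4754

0.4754


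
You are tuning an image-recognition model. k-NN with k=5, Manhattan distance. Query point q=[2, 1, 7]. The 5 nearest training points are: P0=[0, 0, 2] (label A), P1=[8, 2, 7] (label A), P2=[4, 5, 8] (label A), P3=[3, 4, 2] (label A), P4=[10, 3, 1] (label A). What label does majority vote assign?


d(q,P0) = 8  (label A)
d(q,P1) = 7  (label A)
d(q,P2) = 7  (label A)
d(q,P3) = 9  (label A)
d(q,P4) = 16  (label A)
Votes: A=5, B=0
Majority → A

A


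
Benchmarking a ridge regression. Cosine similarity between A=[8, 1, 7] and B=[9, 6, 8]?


A·B = 8·9 + 1·6 + 7·8 = 134
‖A‖ = √114 = 10.6771, ‖B‖ = √181 = 13.4536
cos = 134/(√114·√181) = 134/√20634 = 0.9329

0.9329


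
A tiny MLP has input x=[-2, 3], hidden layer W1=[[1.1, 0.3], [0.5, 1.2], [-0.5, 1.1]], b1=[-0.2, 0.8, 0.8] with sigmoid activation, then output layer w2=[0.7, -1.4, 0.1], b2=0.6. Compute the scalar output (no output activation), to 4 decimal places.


z1[0] = (1.1)·(-2) + (0.3)·(3) - 0.2 = -1.5
z1[1] = (0.5)·(-2) + (1.2)·(3) + 0.8 = 3.4
z1[2] = (-0.5)·(-2) + (1.1)·(3) + 0.8 = 5.1
h = sigmoid(z1) = [0.1824, 0.9677, 0.9939]
output = (0.7)·(0.1824) + (-1.4)·(0.9677) + (0.1)·(0.9939) + 0.6 = -0.5277

-0.5277


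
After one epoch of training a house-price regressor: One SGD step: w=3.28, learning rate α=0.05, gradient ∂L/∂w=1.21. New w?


w_new = w - α·∇
= 3.28 - 0.05·1.21
= 3.28 - 0.0605
= 3.2195

3.2195


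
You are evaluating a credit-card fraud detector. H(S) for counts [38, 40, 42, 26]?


Probabilities: [38/146, 40/146, 42/146, 26/146] ≈ [0.2603, 0.274, 0.2877, 0.1781]
H = -((38/146)·log₂(38/146) + (40/146)·log₂(40/146) + (42/146)·log₂(42/146) + (26/146)·log₂(26/146))
  = 1.9776 bits

1.9776 bits


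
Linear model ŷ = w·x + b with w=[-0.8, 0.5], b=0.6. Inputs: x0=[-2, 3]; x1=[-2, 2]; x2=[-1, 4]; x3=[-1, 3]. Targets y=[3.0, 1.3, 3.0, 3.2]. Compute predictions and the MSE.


ŷ0 = (-0.8)·(-2) + (0.5)·(3) + 0.6 = 3.7
ŷ1 = (-0.8)·(-2) + (0.5)·(2) + 0.6 = 3.2
ŷ2 = (-0.8)·(-1) + (0.5)·(4) + 0.6 = 3.4
ŷ3 = (-0.8)·(-1) + (0.5)·(3) + 0.6 = 2.9
errors² = [0.49, 3.61, 0.16, 0.09]
MSE = 4.3500/4 = 1.0875

1.0875
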